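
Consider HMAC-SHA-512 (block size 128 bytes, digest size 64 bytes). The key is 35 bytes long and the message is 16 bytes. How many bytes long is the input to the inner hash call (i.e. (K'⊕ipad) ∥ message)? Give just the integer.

Key is 35 ≤ 128 bytes, zero-padded: |K'| = 128.
Inner input = (K'⊕ipad) ∥ m → 128 + 16 = 144 bytes.

144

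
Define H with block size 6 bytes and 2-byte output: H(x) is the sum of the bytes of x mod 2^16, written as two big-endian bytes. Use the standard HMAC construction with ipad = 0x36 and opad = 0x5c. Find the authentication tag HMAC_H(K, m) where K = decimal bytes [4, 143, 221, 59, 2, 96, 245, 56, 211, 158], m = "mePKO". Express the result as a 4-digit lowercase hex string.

0325

Key decimal bytes [4, 143, 221, 59, 2, 96, 245, 56, 211, 158] = 04 8f dd 3b 02 60 f5 38 d3 9e is 10 bytes > B = 6, so hash it first: H(key) = 04 ab, then zero-pad to 6 bytes: K' = 04 ab 00 00 00 00.
K' ⊕ ipad = 32 9d 36 36 36 36.  K' ⊕ opad = 58 f7 5c 5c 5c 5c.
Inner input = (K'⊕ipad) ∥ m = 32 9d 36 36 36 36 ∥ 6d 65 50 4b 4f.
Inner hash: sum = 50+157+54+54+54+54+109+101+80+75+79 = 867 → 03 63.
Outer input = (K'⊕opad) ∥ inner = 58 f7 5c 5c 5c 5c ∥ 03 63.
Outer hash (tag): sum = 88+247+92+92+92+92+3+99 = 805 → 03 25.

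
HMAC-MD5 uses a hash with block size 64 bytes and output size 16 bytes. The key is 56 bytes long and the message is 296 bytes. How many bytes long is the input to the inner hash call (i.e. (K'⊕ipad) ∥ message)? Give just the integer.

Key is 56 ≤ 64 bytes, zero-padded: |K'| = 64.
Inner input = (K'⊕ipad) ∥ m → 64 + 296 = 360 bytes.

360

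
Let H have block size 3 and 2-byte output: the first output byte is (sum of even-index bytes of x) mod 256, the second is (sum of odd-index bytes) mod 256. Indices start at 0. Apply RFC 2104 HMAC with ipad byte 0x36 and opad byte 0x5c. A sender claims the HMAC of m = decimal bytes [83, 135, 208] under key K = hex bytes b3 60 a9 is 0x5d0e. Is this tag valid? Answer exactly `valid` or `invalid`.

invalid

Key hex bytes b3 60 a9 is exactly B = 3 bytes: K' = b3 60 a9.
K' ⊕ ipad = 85 56 9f; K' ⊕ opad = ef 3c f5.
Inner hash: even-index sum = 427 mod 256 = 171; odd-index sum = 377 mod 256 = 121 → ab 79.
Outer hash (recomputed tag): even-index sum = 605 mod 256 = 93; odd-index sum = 231 mod 256 = 231 → 5d e7.
Recomputed tag = 5de7; claimed = 5d0e → mismatch.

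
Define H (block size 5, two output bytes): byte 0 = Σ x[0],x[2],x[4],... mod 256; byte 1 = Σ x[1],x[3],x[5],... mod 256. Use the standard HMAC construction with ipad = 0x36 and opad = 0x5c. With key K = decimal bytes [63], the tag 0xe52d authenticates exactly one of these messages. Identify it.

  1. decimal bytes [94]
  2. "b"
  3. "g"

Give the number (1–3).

1

Key decimal bytes [63] = 3f is 1 byte ≤ B = 5; zero-pad to 5 bytes: K' = 3f 00 00 00 00.
K' ⊕ ipad = 09 36 36 36 36; K' ⊕ opad = 63 5c 5c 5c 5c.
m1: inner = H(09 36 36 36 36 5e) = 75 ca; tag = H(63 5c 5c 5c 5c 75 ca) = e52d ← matches
m2: inner = H(09 36 36 36 36 62) = 75 ce; tag = H(63 5c 5c 5c 5c 75 ce) = e92d
m3: inner = H(09 36 36 36 36 67) = 75 d3; tag = H(63 5c 5c 5c 5c 75 d3) = ee2d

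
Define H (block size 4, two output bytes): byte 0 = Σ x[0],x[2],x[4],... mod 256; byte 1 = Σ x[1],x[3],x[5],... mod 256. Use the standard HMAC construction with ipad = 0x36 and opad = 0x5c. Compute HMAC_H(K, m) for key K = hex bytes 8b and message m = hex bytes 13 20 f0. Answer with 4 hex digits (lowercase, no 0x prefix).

Key hex bytes 8b is 1 byte ≤ B = 4; zero-pad to 4 bytes: K' = 8b 00 00 00.
K' ⊕ ipad = bd 36 36 36.  K' ⊕ opad = d7 5c 5c 5c.
Inner input = (K'⊕ipad) ∥ m = bd 36 36 36 ∥ 13 20 f0.
Inner hash: even-index sum = 502 mod 256 = 246; odd-index sum = 140 mod 256 = 140 → f6 8c.
Outer input = (K'⊕opad) ∥ inner = d7 5c 5c 5c ∥ f6 8c.
Outer hash (tag): even-index sum = 553 mod 256 = 41; odd-index sum = 324 mod 256 = 68 → 29 44.

2944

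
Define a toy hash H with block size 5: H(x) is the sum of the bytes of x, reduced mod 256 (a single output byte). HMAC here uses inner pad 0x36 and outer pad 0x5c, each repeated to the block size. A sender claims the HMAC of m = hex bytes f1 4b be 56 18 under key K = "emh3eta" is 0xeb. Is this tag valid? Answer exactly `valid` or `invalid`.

Key "emh3eta" = 65 6d 68 33 65 74 61 is 7 bytes > B = 5, so hash it first: H(key) = a7, then zero-pad to 5 bytes: K' = a7 00 00 00 00.
K' ⊕ ipad = 91 36 36 36 36; K' ⊕ opad = fb 5c 5c 5c 5c.
Inner hash: sum = 145+54+54+54+54+241+75+190+86+24 = 977; mod 256 = 209 → d1.
Outer hash (recomputed tag): sum = 251+92+92+92+92+209 = 828; mod 256 = 60 → 3c.
Recomputed tag = 3c; claimed = eb → mismatch.

invalid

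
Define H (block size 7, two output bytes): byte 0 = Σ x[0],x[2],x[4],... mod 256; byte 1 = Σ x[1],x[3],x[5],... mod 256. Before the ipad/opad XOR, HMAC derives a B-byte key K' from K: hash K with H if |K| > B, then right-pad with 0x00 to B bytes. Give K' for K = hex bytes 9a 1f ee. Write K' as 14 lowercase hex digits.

Key hex bytes 9a 1f ee is 3 bytes ≤ B = 7; zero-pad to 7 bytes: K' = 9a 1f ee 00 00 00 00.

9a1fee00000000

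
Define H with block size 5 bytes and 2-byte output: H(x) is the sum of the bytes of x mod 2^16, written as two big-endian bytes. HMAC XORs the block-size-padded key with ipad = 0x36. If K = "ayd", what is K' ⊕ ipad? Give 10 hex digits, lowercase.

574f523636

Key "ayd" = 61 79 64 is 3 bytes ≤ B = 5; zero-pad to 5 bytes: K' = 61 79 64 00 00.
XOR each byte with 0x36: 61⊕36=57, 79⊕36=4f, 64⊕36=52, 00⊕36=36, 00⊕36=36.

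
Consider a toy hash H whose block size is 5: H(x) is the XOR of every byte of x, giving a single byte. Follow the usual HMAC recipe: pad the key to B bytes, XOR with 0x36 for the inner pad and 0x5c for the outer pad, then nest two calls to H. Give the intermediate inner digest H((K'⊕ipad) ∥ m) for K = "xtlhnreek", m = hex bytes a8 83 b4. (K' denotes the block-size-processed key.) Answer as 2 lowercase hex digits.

d6

Key "xtlhnreek" = 78 74 6c 68 6e 72 65 65 6b is 9 bytes > B = 5, so hash it first: H(key) = 7f, then zero-pad to 5 bytes: K' = 7f 00 00 00 00.
K' ⊕ ipad = 49 36 36 36 36.
Inner input = 49 36 36 36 36 ∥ a8 83 b4.
Inner hash: XOR 49⊕36⊕36⊕36⊕36⊕a8⊕83⊕b4 = d6.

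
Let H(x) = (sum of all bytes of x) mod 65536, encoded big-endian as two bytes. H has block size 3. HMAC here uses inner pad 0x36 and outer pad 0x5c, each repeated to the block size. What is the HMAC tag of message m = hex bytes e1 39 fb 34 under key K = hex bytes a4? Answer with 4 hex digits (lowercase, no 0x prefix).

Key hex bytes a4 is 1 byte ≤ B = 3; zero-pad to 3 bytes: K' = a4 00 00.
K' ⊕ ipad = 92 36 36.  K' ⊕ opad = f8 5c 5c.
Inner input = (K'⊕ipad) ∥ m = 92 36 36 ∥ e1 39 fb 34.
Inner hash: sum = 146+54+54+225+57+251+52 = 839 → 03 47.
Outer input = (K'⊕opad) ∥ inner = f8 5c 5c ∥ 03 47.
Outer hash (tag): sum = 248+92+92+3+71 = 506 → 01 fa.

01fa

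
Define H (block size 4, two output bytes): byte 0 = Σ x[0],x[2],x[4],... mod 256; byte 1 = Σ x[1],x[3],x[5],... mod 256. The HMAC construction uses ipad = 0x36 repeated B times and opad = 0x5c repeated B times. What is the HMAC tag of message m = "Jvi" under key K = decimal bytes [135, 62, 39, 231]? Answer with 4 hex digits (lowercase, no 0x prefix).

cb6c

Key decimal bytes [135, 62, 39, 231] = 87 3e 27 e7 is exactly B = 4 bytes: K' = 87 3e 27 e7.
K' ⊕ ipad = b1 08 11 d1.  K' ⊕ opad = db 62 7b bb.
Inner input = (K'⊕ipad) ∥ m = b1 08 11 d1 ∥ 4a 76 69.
Inner hash: even-index sum = 373 mod 256 = 117; odd-index sum = 335 mod 256 = 79 → 75 4f.
Outer input = (K'⊕opad) ∥ inner = db 62 7b bb ∥ 75 4f.
Outer hash (tag): even-index sum = 459 mod 256 = 203; odd-index sum = 364 mod 256 = 108 → cb 6c.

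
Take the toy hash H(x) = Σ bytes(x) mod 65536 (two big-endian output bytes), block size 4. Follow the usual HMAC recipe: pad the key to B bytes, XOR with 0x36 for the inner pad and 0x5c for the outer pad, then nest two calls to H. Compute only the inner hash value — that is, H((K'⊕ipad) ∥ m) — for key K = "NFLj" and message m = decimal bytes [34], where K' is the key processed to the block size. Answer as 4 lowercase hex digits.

01e0

Key "NFLj" = 4e 46 4c 6a is exactly B = 4 bytes: K' = 4e 46 4c 6a.
K' ⊕ ipad = 78 70 7a 5c.
Inner input = 78 70 7a 5c ∥ 22.
Inner hash: sum = 120+112+122+92+34 = 480 → 01 e0.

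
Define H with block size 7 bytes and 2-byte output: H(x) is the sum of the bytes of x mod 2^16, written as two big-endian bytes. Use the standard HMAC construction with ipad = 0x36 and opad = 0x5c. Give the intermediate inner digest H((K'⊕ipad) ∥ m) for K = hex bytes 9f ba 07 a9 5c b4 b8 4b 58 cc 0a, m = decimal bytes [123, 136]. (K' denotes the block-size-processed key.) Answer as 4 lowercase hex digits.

Key hex bytes 9f ba 07 a9 5c b4 b8 4b 58 cc 0a is 11 bytes > B = 7, so hash it first: H(key) = 05 4a, then zero-pad to 7 bytes: K' = 05 4a 00 00 00 00 00.
K' ⊕ ipad = 33 7c 36 36 36 36 36.
Inner input = 33 7c 36 36 36 36 36 ∥ 7b 88.
Inner hash: sum = 51+124+54+54+54+54+54+123+136 = 704 → 02 c0.

02c0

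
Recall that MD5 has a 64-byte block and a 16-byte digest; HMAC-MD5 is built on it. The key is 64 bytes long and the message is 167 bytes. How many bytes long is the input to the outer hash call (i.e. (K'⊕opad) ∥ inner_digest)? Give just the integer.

Key is 64 ≤ 64 bytes, zero-padded: |K'| = 64.
Outer input = (K'⊕opad) ∥ H(inner) → 64 + 16 = 80 bytes.

80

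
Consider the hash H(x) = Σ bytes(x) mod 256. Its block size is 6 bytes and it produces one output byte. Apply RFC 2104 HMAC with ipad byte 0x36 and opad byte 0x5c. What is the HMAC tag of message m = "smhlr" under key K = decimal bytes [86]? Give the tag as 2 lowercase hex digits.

Key decimal bytes [86] = 56 is 1 byte ≤ B = 6; zero-pad to 6 bytes: K' = 56 00 00 00 00 00.
K' ⊕ ipad = 60 36 36 36 36 36.  K' ⊕ opad = 0a 5c 5c 5c 5c 5c.
Inner input = (K'⊕ipad) ∥ m = 60 36 36 36 36 36 ∥ 73 6d 68 6c 72.
Inner hash: sum = 96+54+54+54+54+54+115+109+104+108+114 = 916; mod 256 = 148 → 94.
Outer input = (K'⊕opad) ∥ inner = 0a 5c 5c 5c 5c 5c ∥ 94.
Outer hash (tag): sum = 10+92+92+92+92+92+148 = 618; mod 256 = 106 → 6a.

6a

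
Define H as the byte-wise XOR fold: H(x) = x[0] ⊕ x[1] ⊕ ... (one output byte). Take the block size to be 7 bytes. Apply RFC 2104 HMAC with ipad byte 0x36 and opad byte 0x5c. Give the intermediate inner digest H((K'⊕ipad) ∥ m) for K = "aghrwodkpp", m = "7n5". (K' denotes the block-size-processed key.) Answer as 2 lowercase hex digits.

Key "aghrwodkpp" = 61 67 68 72 77 6f 64 6b 70 70 is 10 bytes > B = 7, so hash it first: H(key) = 0b, then zero-pad to 7 bytes: K' = 0b 00 00 00 00 00 00.
K' ⊕ ipad = 3d 36 36 36 36 36 36.
Inner input = 3d 36 36 36 36 36 36 ∥ 37 6e 35.
Inner hash: XOR 3d⊕36⊕36⊕36⊕36⊕36⊕36⊕37⊕6e⊕35 = 51.

51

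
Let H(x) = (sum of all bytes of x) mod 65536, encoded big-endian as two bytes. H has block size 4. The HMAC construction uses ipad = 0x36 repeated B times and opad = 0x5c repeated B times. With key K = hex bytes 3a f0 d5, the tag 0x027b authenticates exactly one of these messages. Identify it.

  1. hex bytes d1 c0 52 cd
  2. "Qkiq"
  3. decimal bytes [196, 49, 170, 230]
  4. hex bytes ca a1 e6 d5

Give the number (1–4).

Key hex bytes 3a f0 d5 is 3 bytes ≤ B = 4; zero-pad to 4 bytes: K' = 3a f0 d5 00.
K' ⊕ ipad = 0c c6 e3 36; K' ⊕ opad = 66 ac 89 5c.
m1: inner = H(0c c6 e3 36 d1 c0 52 cd) = 04 9b; tag = H(66 ac 89 5c 04 9b) = 0296
m2: inner = H(0c c6 e3 36 51 6b 69 71) = 03 81; tag = H(66 ac 89 5c 03 81) = 027b ← matches
m3: inner = H(0c c6 e3 36 c4 31 aa e6) = 04 70; tag = H(66 ac 89 5c 04 70) = 026b
m4: inner = H(0c c6 e3 36 ca a1 e6 d5) = 05 11; tag = H(66 ac 89 5c 05 11) = 020d

2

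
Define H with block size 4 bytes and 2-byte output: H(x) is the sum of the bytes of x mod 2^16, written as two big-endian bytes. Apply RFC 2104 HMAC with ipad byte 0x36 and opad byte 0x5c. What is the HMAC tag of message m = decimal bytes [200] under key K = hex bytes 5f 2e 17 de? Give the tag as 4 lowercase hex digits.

Key hex bytes 5f 2e 17 de is exactly B = 4 bytes: K' = 5f 2e 17 de.
K' ⊕ ipad = 69 18 21 e8.  K' ⊕ opad = 03 72 4b 82.
Inner input = (K'⊕ipad) ∥ m = 69 18 21 e8 ∥ c8.
Inner hash: sum = 105+24+33+232+200 = 594 → 02 52.
Outer input = (K'⊕opad) ∥ inner = 03 72 4b 82 ∥ 02 52.
Outer hash (tag): sum = 3+114+75+130+2+82 = 406 → 01 96.

0196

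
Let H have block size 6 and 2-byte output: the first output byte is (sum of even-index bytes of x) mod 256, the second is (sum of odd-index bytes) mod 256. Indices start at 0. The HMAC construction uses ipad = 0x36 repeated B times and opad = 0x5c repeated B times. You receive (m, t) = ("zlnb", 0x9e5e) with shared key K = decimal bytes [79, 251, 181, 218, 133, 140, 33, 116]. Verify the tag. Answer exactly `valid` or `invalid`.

Key decimal bytes [79, 251, 181, 218, 133, 140, 33, 116] = 4f fb b5 da 85 8c 21 74 is 8 bytes > B = 6, so hash it first: H(key) = aa d5, then zero-pad to 6 bytes: K' = aa d5 00 00 00 00.
K' ⊕ ipad = 9c e3 36 36 36 36; K' ⊕ opad = f6 89 5c 5c 5c 5c.
Inner hash: even-index sum = 496 mod 256 = 240; odd-index sum = 541 mod 256 = 29 → f0 1d.
Outer hash (recomputed tag): even-index sum = 670 mod 256 = 158; odd-index sum = 350 mod 256 = 94 → 9e 5e.
Recomputed tag = 9e5e; claimed = 9e5e → match.

valid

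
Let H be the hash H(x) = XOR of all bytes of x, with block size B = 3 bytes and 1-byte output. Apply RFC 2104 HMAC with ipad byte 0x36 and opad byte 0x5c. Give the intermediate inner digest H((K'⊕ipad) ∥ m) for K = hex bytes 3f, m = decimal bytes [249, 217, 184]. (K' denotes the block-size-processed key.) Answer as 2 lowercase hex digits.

Key hex bytes 3f is 1 byte ≤ B = 3; zero-pad to 3 bytes: K' = 3f 00 00.
K' ⊕ ipad = 09 36 36.
Inner input = 09 36 36 ∥ f9 d9 b8.
Inner hash: XOR 09⊕36⊕36⊕f9⊕d9⊕b8 = 91.

91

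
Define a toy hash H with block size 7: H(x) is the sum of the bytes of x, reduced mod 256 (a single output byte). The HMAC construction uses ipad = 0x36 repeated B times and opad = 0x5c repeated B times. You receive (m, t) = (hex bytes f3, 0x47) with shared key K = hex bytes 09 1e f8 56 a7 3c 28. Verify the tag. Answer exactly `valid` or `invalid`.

Key hex bytes 09 1e f8 56 a7 3c 28 is exactly B = 7 bytes: K' = 09 1e f8 56 a7 3c 28.
K' ⊕ ipad = 3f 28 ce 60 91 0a 1e; K' ⊕ opad = 55 42 a4 0a fb 60 74.
Inner hash: sum = 63+40+206+96+145+10+30+243 = 833; mod 256 = 65 → 41.
Outer hash (recomputed tag): sum = 85+66+164+10+251+96+116+65 = 853; mod 256 = 85 → 55.
Recomputed tag = 55; claimed = 47 → mismatch.

invalid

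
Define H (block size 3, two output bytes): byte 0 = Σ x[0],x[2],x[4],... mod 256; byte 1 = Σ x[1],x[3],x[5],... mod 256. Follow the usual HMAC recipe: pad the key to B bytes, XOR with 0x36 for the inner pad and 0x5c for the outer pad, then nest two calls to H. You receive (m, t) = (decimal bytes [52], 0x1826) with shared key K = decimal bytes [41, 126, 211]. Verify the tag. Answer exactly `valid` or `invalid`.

Key decimal bytes [41, 126, 211] = 29 7e d3 is exactly B = 3 bytes: K' = 29 7e d3.
K' ⊕ ipad = 1f 48 e5; K' ⊕ opad = 75 22 8f.
Inner hash: even-index sum = 260 mod 256 = 4; odd-index sum = 124 mod 256 = 124 → 04 7c.
Outer hash (recomputed tag): even-index sum = 384 mod 256 = 128; odd-index sum = 38 mod 256 = 38 → 80 26.
Recomputed tag = 8026; claimed = 1826 → mismatch.

invalid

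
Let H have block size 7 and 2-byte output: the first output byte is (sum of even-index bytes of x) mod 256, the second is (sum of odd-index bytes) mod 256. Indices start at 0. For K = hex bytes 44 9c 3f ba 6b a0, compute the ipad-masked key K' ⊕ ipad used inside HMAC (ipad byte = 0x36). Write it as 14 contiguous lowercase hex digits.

72aa098c5d9636

Key hex bytes 44 9c 3f ba 6b a0 is 6 bytes ≤ B = 7; zero-pad to 7 bytes: K' = 44 9c 3f ba 6b a0 00.
XOR each byte with 0x36: 44⊕36=72, 9c⊕36=aa, 3f⊕36=09, ba⊕36=8c, 6b⊕36=5d, a0⊕36=96, 00⊕36=36.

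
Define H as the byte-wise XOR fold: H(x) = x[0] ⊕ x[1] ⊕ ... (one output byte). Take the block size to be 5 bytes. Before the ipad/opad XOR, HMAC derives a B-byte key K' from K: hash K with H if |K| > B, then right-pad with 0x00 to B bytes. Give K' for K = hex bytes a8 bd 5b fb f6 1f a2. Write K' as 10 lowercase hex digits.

fe00000000

|K| = 7 > B = 5, so first hash the key.
H(K): XOR a8⊕bd⊕5b⊕fb⊕f6⊕1f⊕a2 = fe.
Zero-pad H(K) = fe to 5 bytes: K' = fe 00 00 00 00.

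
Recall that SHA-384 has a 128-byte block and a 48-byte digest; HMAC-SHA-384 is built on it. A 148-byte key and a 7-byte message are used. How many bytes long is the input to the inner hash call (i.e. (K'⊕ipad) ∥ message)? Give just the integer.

Key is 148 > 128 bytes, so it is hashed to 48 bytes then zero-padded to 128: |K'| = 128.
Inner input = (K'⊕ipad) ∥ m → 128 + 7 = 135 bytes.

135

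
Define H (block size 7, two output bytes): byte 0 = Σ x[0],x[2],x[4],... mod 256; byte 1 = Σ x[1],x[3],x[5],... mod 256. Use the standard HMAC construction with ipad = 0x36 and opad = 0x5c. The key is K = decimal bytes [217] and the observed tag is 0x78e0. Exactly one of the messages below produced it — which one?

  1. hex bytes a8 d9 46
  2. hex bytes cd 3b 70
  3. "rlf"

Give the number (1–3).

Key decimal bytes [217] = d9 is 1 byte ≤ B = 7; zero-pad to 7 bytes: K' = d9 00 00 00 00 00 00.
K' ⊕ ipad = ef 36 36 36 36 36 36; K' ⊕ opad = 85 5c 5c 5c 5c 5c 5c.
m1: inner = H(ef 36 36 36 36 36 36 a8 d9 46) = 6a 90; tag = H(85 5c 5c 5c 5c 5c 5c 6a 90) = 297e
m2: inner = H(ef 36 36 36 36 36 36 cd 3b 70) = cc df; tag = H(85 5c 5c 5c 5c 5c 5c cc df) = 78e0 ← matches
m3: inner = H(ef 36 36 36 36 36 36 72 6c 66) = fd 7a; tag = H(85 5c 5c 5c 5c 5c 5c fd 7a) = 1311

2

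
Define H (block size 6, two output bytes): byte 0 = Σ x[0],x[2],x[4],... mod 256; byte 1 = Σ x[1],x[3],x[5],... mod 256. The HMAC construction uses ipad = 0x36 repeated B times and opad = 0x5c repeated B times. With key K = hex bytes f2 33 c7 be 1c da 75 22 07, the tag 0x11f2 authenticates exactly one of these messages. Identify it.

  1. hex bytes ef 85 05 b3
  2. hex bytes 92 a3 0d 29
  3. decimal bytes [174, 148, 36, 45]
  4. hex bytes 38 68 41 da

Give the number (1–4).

Key hex bytes f2 33 c7 be 1c da 75 22 07 is 9 bytes > B = 6, so hash it first: H(key) = 51 ed, then zero-pad to 6 bytes: K' = 51 ed 00 00 00 00.
K' ⊕ ipad = 67 db 36 36 36 36; K' ⊕ opad = 0d b1 5c 5c 5c 5c.
m1: inner = H(67 db 36 36 36 36 ef 85 05 b3) = c7 7f; tag = H(0d b1 5c 5c 5c 5c c7 7f) = 8ce8
m2: inner = H(67 db 36 36 36 36 92 a3 0d 29) = 72 13; tag = H(0d b1 5c 5c 5c 5c 72 13) = 377c
m3: inner = H(67 db 36 36 36 36 ae 94 24 2d) = a5 08; tag = H(0d b1 5c 5c 5c 5c a5 08) = 6a71
m4: inner = H(67 db 36 36 36 36 38 68 41 da) = 4c 89; tag = H(0d b1 5c 5c 5c 5c 4c 89) = 11f2 ← matches

4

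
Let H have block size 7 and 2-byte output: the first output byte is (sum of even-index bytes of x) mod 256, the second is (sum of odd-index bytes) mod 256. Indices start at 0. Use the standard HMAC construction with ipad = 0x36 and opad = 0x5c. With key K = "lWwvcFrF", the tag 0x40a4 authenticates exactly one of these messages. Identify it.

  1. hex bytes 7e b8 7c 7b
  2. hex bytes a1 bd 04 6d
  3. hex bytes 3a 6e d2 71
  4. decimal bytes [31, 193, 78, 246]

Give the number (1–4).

Key "lWwvcFrF" = 6c 57 77 76 63 46 72 46 is 8 bytes > B = 7, so hash it first: H(key) = b8 59, then zero-pad to 7 bytes: K' = b8 59 00 00 00 00 00.
K' ⊕ ipad = 8e 6f 36 36 36 36 36; K' ⊕ opad = e4 05 5c 5c 5c 5c 5c.
m1: inner = H(8e 6f 36 36 36 36 36 7e b8 7c 7b) = 63 d5; tag = H(e4 05 5c 5c 5c 5c 5c 63 d5) = cd20
m2: inner = H(8e 6f 36 36 36 36 36 a1 bd 04 6d) = 5a 80; tag = H(e4 05 5c 5c 5c 5c 5c 5a 80) = 7817
m3: inner = H(8e 6f 36 36 36 36 36 3a 6e d2 71) = 0f e7; tag = H(e4 05 5c 5c 5c 5c 5c 0f e7) = dfcc
m4: inner = H(8e 6f 36 36 36 36 36 1f c1 4e f6) = e7 48; tag = H(e4 05 5c 5c 5c 5c 5c e7 48) = 40a4 ← matches

4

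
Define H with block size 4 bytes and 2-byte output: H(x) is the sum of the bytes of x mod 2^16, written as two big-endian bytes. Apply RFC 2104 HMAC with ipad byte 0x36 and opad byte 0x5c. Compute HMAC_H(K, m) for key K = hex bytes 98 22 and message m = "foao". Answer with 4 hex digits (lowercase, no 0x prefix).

02cf

Key hex bytes 98 22 is 2 bytes ≤ B = 4; zero-pad to 4 bytes: K' = 98 22 00 00.
K' ⊕ ipad = ae 14 36 36.  K' ⊕ opad = c4 7e 5c 5c.
Inner input = (K'⊕ipad) ∥ m = ae 14 36 36 ∥ 66 6f 61 6f.
Inner hash: sum = 174+20+54+54+102+111+97+111 = 723 → 02 d3.
Outer input = (K'⊕opad) ∥ inner = c4 7e 5c 5c ∥ 02 d3.
Outer hash (tag): sum = 196+126+92+92+2+211 = 719 → 02 cf.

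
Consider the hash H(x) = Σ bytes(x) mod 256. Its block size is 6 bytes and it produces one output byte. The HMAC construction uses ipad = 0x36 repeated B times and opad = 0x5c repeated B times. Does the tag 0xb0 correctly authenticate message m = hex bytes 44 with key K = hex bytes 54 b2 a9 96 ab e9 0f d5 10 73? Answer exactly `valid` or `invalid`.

valid

Key hex bytes 54 b2 a9 96 ab e9 0f d5 10 73 is 10 bytes > B = 6, so hash it first: H(key) = 40, then zero-pad to 6 bytes: K' = 40 00 00 00 00 00.
K' ⊕ ipad = 76 36 36 36 36 36; K' ⊕ opad = 1c 5c 5c 5c 5c 5c.
Inner hash: sum = 118+54+54+54+54+54+68 = 456; mod 256 = 200 → c8.
Outer hash (recomputed tag): sum = 28+92+92+92+92+92+200 = 688; mod 256 = 176 → b0.
Recomputed tag = b0; claimed = b0 → match.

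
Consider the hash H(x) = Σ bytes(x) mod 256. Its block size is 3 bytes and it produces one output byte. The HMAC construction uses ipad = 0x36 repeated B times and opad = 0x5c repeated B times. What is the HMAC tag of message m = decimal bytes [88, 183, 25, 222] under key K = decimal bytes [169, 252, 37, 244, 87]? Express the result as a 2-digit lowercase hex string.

96

Key decimal bytes [169, 252, 37, 244, 87] = a9 fc 25 f4 57 is 5 bytes > B = 3, so hash it first: H(key) = 15, then zero-pad to 3 bytes: K' = 15 00 00.
K' ⊕ ipad = 23 36 36.  K' ⊕ opad = 49 5c 5c.
Inner input = (K'⊕ipad) ∥ m = 23 36 36 ∥ 58 b7 19 de.
Inner hash: sum = 35+54+54+88+183+25+222 = 661; mod 256 = 149 → 95.
Outer input = (K'⊕opad) ∥ inner = 49 5c 5c ∥ 95.
Outer hash (tag): sum = 73+92+92+149 = 406; mod 256 = 150 → 96.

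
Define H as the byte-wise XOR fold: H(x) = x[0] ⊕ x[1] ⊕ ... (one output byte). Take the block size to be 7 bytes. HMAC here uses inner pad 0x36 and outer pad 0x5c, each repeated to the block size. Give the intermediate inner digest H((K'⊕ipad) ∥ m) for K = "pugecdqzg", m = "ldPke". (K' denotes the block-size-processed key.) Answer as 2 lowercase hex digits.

0c

Key "pugecdqzg" = 70 75 67 65 63 64 71 7a 67 is 9 bytes > B = 7, so hash it first: H(key) = 6c, then zero-pad to 7 bytes: K' = 6c 00 00 00 00 00 00.
K' ⊕ ipad = 5a 36 36 36 36 36 36.
Inner input = 5a 36 36 36 36 36 36 ∥ 6c 64 50 6b 65.
Inner hash: XOR 5a⊕36⊕36⊕36⊕36⊕36⊕36⊕6c⊕64⊕50⊕6b⊕65 = 0c.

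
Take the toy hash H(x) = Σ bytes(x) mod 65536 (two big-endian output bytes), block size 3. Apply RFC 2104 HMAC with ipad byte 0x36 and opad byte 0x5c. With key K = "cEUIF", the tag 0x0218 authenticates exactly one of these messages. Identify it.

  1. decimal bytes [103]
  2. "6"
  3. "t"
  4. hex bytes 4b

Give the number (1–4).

1

Key "cEUIF" = 63 45 55 49 46 is 5 bytes > B = 3, so hash it first: H(key) = 01 8c, then zero-pad to 3 bytes: K' = 01 8c 00.
K' ⊕ ipad = 37 ba 36; K' ⊕ opad = 5d d0 5c.
m1: inner = H(37 ba 36 67) = 01 8e; tag = H(5d d0 5c 01 8e) = 0218 ← matches
m2: inner = H(37 ba 36 36) = 01 5d; tag = H(5d d0 5c 01 5d) = 01e7
m3: inner = H(37 ba 36 74) = 01 9b; tag = H(5d d0 5c 01 9b) = 0225
m4: inner = H(37 ba 36 4b) = 01 72; tag = H(5d d0 5c 01 72) = 01fc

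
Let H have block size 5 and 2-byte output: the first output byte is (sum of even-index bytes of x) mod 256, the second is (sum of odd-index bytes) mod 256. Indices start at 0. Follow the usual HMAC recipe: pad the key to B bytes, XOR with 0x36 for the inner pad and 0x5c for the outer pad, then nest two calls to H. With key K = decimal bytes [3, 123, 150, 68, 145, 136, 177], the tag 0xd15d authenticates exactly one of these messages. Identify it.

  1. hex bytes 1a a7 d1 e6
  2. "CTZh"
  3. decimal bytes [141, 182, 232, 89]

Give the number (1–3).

Key decimal bytes [3, 123, 150, 68, 145, 136, 177] = 03 7b 96 44 91 88 b1 is 7 bytes > B = 5, so hash it first: H(key) = db 47, then zero-pad to 5 bytes: K' = db 47 00 00 00.
K' ⊕ ipad = ed 71 36 36 36; K' ⊕ opad = 87 1b 5c 5c 5c.
m1: inner = H(ed 71 36 36 36 1a a7 d1 e6) = e6 92; tag = H(87 1b 5c 5c 5c e6 92) = d15d ← matches
m2: inner = H(ed 71 36 36 36 43 54 5a 68) = 15 44; tag = H(87 1b 5c 5c 5c 15 44) = 838c
m3: inner = H(ed 71 36 36 36 8d b6 e8 59) = 68 1c; tag = H(87 1b 5c 5c 5c 68 1c) = 5bdf

1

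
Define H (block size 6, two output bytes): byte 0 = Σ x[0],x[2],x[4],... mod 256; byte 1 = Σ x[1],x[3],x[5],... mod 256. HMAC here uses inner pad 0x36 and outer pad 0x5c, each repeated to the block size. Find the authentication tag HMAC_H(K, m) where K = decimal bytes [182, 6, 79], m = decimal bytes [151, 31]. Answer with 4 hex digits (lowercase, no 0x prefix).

1fcd

Key decimal bytes [182, 6, 79] = b6 06 4f is 3 bytes ≤ B = 6; zero-pad to 6 bytes: K' = b6 06 4f 00 00 00.
K' ⊕ ipad = 80 30 79 36 36 36.  K' ⊕ opad = ea 5a 13 5c 5c 5c.
Inner input = (K'⊕ipad) ∥ m = 80 30 79 36 36 36 ∥ 97 1f.
Inner hash: even-index sum = 454 mod 256 = 198; odd-index sum = 187 mod 256 = 187 → c6 bb.
Outer input = (K'⊕opad) ∥ inner = ea 5a 13 5c 5c 5c ∥ c6 bb.
Outer hash (tag): even-index sum = 543 mod 256 = 31; odd-index sum = 461 mod 256 = 205 → 1f cd.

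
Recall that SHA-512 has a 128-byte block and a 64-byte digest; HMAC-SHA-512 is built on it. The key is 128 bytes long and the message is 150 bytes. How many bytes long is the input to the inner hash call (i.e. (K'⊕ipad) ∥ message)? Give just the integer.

Key is 128 ≤ 128 bytes, zero-padded: |K'| = 128.
Inner input = (K'⊕ipad) ∥ m → 128 + 150 = 278 bytes.

278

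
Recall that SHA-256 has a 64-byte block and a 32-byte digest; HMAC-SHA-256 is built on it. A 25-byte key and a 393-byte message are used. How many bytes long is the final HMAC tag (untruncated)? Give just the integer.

32

The tag is one SHA-256 digest: 32 bytes.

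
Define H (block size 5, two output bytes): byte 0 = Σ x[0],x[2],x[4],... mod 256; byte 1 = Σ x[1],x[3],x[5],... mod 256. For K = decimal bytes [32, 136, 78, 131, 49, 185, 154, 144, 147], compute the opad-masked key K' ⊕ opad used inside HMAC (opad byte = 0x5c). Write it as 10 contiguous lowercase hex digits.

Key decimal bytes [32, 136, 78, 131, 49, 185, 154, 144, 147] = 20 88 4e 83 31 b9 9a 90 93 is 9 bytes > B = 5, so hash it first: H(key) = cc 54, then zero-pad to 5 bytes: K' = cc 54 00 00 00.
XOR each byte with 0x5c: cc⊕5c=90, 54⊕5c=08, 00⊕5c=5c, 00⊕5c=5c, 00⊕5c=5c.

90085c5c5c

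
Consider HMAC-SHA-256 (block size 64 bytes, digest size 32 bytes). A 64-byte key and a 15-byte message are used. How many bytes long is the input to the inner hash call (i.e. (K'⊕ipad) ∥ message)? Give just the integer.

Key is 64 ≤ 64 bytes, zero-padded: |K'| = 64.
Inner input = (K'⊕ipad) ∥ m → 64 + 15 = 79 bytes.

79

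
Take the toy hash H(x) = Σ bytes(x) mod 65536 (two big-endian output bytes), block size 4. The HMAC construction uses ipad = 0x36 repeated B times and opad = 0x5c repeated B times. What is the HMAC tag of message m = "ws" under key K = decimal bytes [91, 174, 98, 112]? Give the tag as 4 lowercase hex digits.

Key decimal bytes [91, 174, 98, 112] = 5b ae 62 70 is exactly B = 4 bytes: K' = 5b ae 62 70.
K' ⊕ ipad = 6d 98 54 46.  K' ⊕ opad = 07 f2 3e 2c.
Inner input = (K'⊕ipad) ∥ m = 6d 98 54 46 ∥ 77 73.
Inner hash: sum = 109+152+84+70+119+115 = 649 → 02 89.
Outer input = (K'⊕opad) ∥ inner = 07 f2 3e 2c ∥ 02 89.
Outer hash (tag): sum = 7+242+62+44+2+137 = 494 → 01 ee.

01ee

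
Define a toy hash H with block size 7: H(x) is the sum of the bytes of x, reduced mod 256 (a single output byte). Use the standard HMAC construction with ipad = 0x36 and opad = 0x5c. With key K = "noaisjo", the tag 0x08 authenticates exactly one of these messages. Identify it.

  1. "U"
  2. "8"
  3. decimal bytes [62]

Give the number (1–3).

2

Key "noaisjo" = 6e 6f 61 69 73 6a 6f is exactly B = 7 bytes: K' = 6e 6f 61 69 73 6a 6f.
K' ⊕ ipad = 58 59 57 5f 45 5c 59; K' ⊕ opad = 32 33 3d 35 2f 36 33.
m1: inner = H(58 59 57 5f 45 5c 59 55) = b6; tag = H(32 33 3d 35 2f 36 33 b6) = 25
m2: inner = H(58 59 57 5f 45 5c 59 38) = 99; tag = H(32 33 3d 35 2f 36 33 99) = 08 ← matches
m3: inner = H(58 59 57 5f 45 5c 59 3e) = 9f; tag = H(32 33 3d 35 2f 36 33 9f) = 0e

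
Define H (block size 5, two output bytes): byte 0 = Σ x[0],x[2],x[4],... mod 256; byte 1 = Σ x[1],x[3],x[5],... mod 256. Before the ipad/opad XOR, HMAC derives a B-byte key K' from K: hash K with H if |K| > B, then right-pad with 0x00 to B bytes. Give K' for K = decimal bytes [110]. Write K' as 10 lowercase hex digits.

Key decimal bytes [110] = 6e is 1 byte ≤ B = 5; zero-pad to 5 bytes: K' = 6e 00 00 00 00.

6e00000000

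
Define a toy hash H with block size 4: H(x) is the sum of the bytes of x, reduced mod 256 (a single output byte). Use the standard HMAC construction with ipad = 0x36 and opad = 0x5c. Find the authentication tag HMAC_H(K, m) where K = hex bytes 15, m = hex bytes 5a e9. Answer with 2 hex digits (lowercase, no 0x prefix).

Key hex bytes 15 is 1 byte ≤ B = 4; zero-pad to 4 bytes: K' = 15 00 00 00.
K' ⊕ ipad = 23 36 36 36.  K' ⊕ opad = 49 5c 5c 5c.
Inner input = (K'⊕ipad) ∥ m = 23 36 36 36 ∥ 5a e9.
Inner hash: sum = 35+54+54+54+90+233 = 520; mod 256 = 8 → 08.
Outer input = (K'⊕opad) ∥ inner = 49 5c 5c 5c ∥ 08.
Outer hash (tag): sum = 73+92+92+92+8 = 357; mod 256 = 101 → 65.

65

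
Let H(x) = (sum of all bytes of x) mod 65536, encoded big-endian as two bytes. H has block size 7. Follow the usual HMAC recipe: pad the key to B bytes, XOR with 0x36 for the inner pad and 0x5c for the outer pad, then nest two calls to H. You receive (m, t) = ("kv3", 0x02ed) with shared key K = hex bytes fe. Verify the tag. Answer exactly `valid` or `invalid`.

valid

Key hex bytes fe is 1 byte ≤ B = 7; zero-pad to 7 bytes: K' = fe 00 00 00 00 00 00.
K' ⊕ ipad = c8 36 36 36 36 36 36; K' ⊕ opad = a2 5c 5c 5c 5c 5c 5c.
Inner hash: sum = 200+54+54+54+54+54+54+107+118+51 = 800 → 03 20.
Outer hash (recomputed tag): sum = 162+92+92+92+92+92+92+3+32 = 749 → 02 ed.
Recomputed tag = 02ed; claimed = 02ed → match.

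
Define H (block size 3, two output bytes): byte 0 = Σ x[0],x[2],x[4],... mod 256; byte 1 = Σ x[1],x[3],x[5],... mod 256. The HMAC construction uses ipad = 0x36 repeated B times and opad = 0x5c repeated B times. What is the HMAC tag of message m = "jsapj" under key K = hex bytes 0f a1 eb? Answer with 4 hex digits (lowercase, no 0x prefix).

d6f6

Key hex bytes 0f a1 eb is exactly B = 3 bytes: K' = 0f a1 eb.
K' ⊕ ipad = 39 97 dd.  K' ⊕ opad = 53 fd b7.
Inner input = (K'⊕ipad) ∥ m = 39 97 dd ∥ 6a 73 61 70 6a.
Inner hash: even-index sum = 505 mod 256 = 249; odd-index sum = 460 mod 256 = 204 → f9 cc.
Outer input = (K'⊕opad) ∥ inner = 53 fd b7 ∥ f9 cc.
Outer hash (tag): even-index sum = 470 mod 256 = 214; odd-index sum = 502 mod 256 = 246 → d6 f6.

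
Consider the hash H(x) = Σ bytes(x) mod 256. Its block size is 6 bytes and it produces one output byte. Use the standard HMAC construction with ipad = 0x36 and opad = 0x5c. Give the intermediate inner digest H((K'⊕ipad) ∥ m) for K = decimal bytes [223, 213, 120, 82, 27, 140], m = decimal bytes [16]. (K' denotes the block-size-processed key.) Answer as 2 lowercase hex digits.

Key decimal bytes [223, 213, 120, 82, 27, 140] = df d5 78 52 1b 8c is exactly B = 6 bytes: K' = df d5 78 52 1b 8c.
K' ⊕ ipad = e9 e3 4e 64 2d ba.
Inner input = e9 e3 4e 64 2d ba ∥ 10.
Inner hash: sum = 233+227+78+100+45+186+16 = 885; mod 256 = 117 → 75.

75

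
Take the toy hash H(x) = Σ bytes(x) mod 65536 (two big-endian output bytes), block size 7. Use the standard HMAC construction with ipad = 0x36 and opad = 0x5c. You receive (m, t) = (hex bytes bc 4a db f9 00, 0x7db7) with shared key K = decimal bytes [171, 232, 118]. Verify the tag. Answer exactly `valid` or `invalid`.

Key decimal bytes [171, 232, 118] = ab e8 76 is 3 bytes ≤ B = 7; zero-pad to 7 bytes: K' = ab e8 76 00 00 00 00.
K' ⊕ ipad = 9d de 40 36 36 36 36; K' ⊕ opad = f7 b4 2a 5c 5c 5c 5c.
Inner hash: sum = 157+222+64+54+54+54+54+188+74+219+249+0 = 1389 → 05 6d.
Outer hash (recomputed tag): sum = 247+180+42+92+92+92+92+5+109 = 951 → 03 b7.
Recomputed tag = 03b7; claimed = 7db7 → mismatch.

invalid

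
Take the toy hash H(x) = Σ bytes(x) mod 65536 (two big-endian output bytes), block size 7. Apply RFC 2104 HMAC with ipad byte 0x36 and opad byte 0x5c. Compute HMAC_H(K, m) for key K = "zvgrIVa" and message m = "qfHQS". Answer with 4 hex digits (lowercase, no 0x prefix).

Key "zvgrIVa" = 7a 76 67 72 49 56 61 is exactly B = 7 bytes: K' = 7a 76 67 72 49 56 61.
K' ⊕ ipad = 4c 40 51 44 7f 60 57.  K' ⊕ opad = 26 2a 3b 2e 15 0a 3d.
Inner input = (K'⊕ipad) ∥ m = 4c 40 51 44 7f 60 57 ∥ 71 66 48 51 53.
Inner hash: sum = 76+64+81+68+127+96+87+113+102+72+81+83 = 1050 → 04 1a.
Outer input = (K'⊕opad) ∥ inner = 26 2a 3b 2e 15 0a 3d ∥ 04 1a.
Outer hash (tag): sum = 38+42+59+46+21+10+61+4+26 = 307 → 01 33.

0133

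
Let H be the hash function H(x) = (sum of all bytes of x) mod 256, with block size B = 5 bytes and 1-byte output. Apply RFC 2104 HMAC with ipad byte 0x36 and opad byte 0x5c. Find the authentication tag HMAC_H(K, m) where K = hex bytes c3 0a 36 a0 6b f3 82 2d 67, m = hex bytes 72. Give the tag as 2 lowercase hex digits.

Key hex bytes c3 0a 36 a0 6b f3 82 2d 67 is 9 bytes > B = 5, so hash it first: H(key) = 17, then zero-pad to 5 bytes: K' = 17 00 00 00 00.
K' ⊕ ipad = 21 36 36 36 36.  K' ⊕ opad = 4b 5c 5c 5c 5c.
Inner input = (K'⊕ipad) ∥ m = 21 36 36 36 36 ∥ 72.
Inner hash: sum = 33+54+54+54+54+114 = 363; mod 256 = 107 → 6b.
Outer input = (K'⊕opad) ∥ inner = 4b 5c 5c 5c 5c ∥ 6b.
Outer hash (tag): sum = 75+92+92+92+92+107 = 550; mod 256 = 38 → 26.

26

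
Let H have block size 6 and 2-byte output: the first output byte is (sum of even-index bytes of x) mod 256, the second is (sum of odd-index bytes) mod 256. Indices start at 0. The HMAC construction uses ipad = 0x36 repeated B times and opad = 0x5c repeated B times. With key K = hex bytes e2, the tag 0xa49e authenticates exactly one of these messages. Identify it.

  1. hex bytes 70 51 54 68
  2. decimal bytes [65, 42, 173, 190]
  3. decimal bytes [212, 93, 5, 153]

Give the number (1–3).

Key hex bytes e2 is 1 byte ≤ B = 6; zero-pad to 6 bytes: K' = e2 00 00 00 00 00.
K' ⊕ ipad = d4 36 36 36 36 36; K' ⊕ opad = be 5c 5c 5c 5c 5c.
m1: inner = H(d4 36 36 36 36 36 70 51 54 68) = 04 5b; tag = H(be 5c 5c 5c 5c 5c 04 5b) = 7a6f
m2: inner = H(d4 36 36 36 36 36 41 2a ad be) = 2e 8a; tag = H(be 5c 5c 5c 5c 5c 2e 8a) = a49e ← matches
m3: inner = H(d4 36 36 36 36 36 d4 5d 05 99) = 19 98; tag = H(be 5c 5c 5c 5c 5c 19 98) = 8fac

2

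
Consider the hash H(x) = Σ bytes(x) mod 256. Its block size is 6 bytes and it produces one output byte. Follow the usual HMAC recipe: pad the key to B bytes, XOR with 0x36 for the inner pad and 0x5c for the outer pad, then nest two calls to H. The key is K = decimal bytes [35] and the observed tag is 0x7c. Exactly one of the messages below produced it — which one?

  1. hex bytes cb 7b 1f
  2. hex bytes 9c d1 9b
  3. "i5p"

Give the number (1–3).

3

Key decimal bytes [35] = 23 is 1 byte ≤ B = 6; zero-pad to 6 bytes: K' = 23 00 00 00 00 00.
K' ⊕ ipad = 15 36 36 36 36 36; K' ⊕ opad = 7f 5c 5c 5c 5c 5c.
m1: inner = H(15 36 36 36 36 36 cb 7b 1f) = 88; tag = H(7f 5c 5c 5c 5c 5c 88) = d3
m2: inner = H(15 36 36 36 36 36 9c d1 9b) = 2b; tag = H(7f 5c 5c 5c 5c 5c 2b) = 76
m3: inner = H(15 36 36 36 36 36 69 35 70) = 31; tag = H(7f 5c 5c 5c 5c 5c 31) = 7c ← matches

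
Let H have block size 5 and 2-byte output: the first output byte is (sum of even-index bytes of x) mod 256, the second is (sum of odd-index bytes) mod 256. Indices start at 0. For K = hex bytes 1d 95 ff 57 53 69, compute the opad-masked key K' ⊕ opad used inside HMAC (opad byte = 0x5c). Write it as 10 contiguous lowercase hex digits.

33095c5c5c

Key hex bytes 1d 95 ff 57 53 69 is 6 bytes > B = 5, so hash it first: H(key) = 6f 55, then zero-pad to 5 bytes: K' = 6f 55 00 00 00.
XOR each byte with 0x5c: 6f⊕5c=33, 55⊕5c=09, 00⊕5c=5c, 00⊕5c=5c, 00⊕5c=5c.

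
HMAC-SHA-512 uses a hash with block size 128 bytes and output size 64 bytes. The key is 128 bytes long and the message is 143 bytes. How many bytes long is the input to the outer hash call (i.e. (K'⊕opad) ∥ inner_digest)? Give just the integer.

Key is 128 ≤ 128 bytes, zero-padded: |K'| = 128.
Outer input = (K'⊕opad) ∥ H(inner) → 128 + 64 = 192 bytes.

192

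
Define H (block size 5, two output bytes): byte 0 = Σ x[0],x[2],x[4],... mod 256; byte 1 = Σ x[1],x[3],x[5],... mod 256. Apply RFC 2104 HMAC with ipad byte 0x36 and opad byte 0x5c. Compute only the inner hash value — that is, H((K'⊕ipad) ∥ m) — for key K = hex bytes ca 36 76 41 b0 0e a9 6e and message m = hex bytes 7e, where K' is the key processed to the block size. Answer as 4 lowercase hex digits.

Key hex bytes ca 36 76 41 b0 0e a9 6e is 8 bytes > B = 5, so hash it first: H(key) = 99 f3, then zero-pad to 5 bytes: K' = 99 f3 00 00 00.
K' ⊕ ipad = af c5 36 36 36.
Inner input = af c5 36 36 36 ∥ 7e.
Inner hash: even-index sum = 283 mod 256 = 27; odd-index sum = 377 mod 256 = 121 → 1b 79.

1b79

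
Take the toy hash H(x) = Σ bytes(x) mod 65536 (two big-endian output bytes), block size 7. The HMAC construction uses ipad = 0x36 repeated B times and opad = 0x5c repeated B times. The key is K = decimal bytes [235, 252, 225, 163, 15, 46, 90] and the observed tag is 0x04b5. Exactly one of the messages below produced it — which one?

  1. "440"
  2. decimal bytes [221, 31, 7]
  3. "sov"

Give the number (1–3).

Key decimal bytes [235, 252, 225, 163, 15, 46, 90] = eb fc e1 a3 0f 2e 5a is exactly B = 7 bytes: K' = eb fc e1 a3 0f 2e 5a.
K' ⊕ ipad = dd ca d7 95 39 18 6c; K' ⊕ opad = b7 a0 bd ff 53 72 06.
m1: inner = H(dd ca d7 95 39 18 6c 34 34 30) = 04 68; tag = H(b7 a0 bd ff 53 72 06 04 68) = 044a
m2: inner = H(dd ca d7 95 39 18 6c dd 1f 07) = 04 d3; tag = H(b7 a0 bd ff 53 72 06 04 d3) = 04b5 ← matches
m3: inner = H(dd ca d7 95 39 18 6c 73 6f 76) = 05 28; tag = H(b7 a0 bd ff 53 72 06 05 28) = 040b

2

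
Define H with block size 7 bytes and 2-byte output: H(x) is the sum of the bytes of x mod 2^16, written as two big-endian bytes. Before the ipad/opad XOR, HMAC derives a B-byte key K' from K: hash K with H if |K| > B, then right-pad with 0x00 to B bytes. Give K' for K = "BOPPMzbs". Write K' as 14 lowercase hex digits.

|K| = 8 > B = 7, so first hash the key.
H(K): sum = 66+79+80+80+77+122+98+115 = 717 → 02 cd.
Zero-pad H(K) = 02 cd to 7 bytes: K' = 02 cd 00 00 00 00 00.

02cd0000000000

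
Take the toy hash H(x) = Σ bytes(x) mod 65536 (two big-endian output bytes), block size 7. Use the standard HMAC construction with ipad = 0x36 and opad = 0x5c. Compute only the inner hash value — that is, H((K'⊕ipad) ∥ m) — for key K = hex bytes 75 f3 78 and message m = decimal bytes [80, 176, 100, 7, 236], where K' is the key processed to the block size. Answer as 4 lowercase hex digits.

Key hex bytes 75 f3 78 is 3 bytes ≤ B = 7; zero-pad to 7 bytes: K' = 75 f3 78 00 00 00 00.
K' ⊕ ipad = 43 c5 4e 36 36 36 36.
Inner input = 43 c5 4e 36 36 36 36 ∥ 50 b0 64 07 ec.
Inner hash: sum = 67+197+78+54+54+54+54+80+176+100+7+236 = 1157 → 04 85.

0485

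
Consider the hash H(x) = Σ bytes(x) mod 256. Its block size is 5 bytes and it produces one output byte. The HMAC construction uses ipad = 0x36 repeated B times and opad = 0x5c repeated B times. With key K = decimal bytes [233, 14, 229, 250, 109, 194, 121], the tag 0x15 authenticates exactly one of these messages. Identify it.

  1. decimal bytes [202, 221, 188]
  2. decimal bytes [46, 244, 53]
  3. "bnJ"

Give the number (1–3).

1

Key decimal bytes [233, 14, 229, 250, 109, 194, 121] = e9 0e e5 fa 6d c2 79 is 7 bytes > B = 5, so hash it first: H(key) = 7e, then zero-pad to 5 bytes: K' = 7e 00 00 00 00.
K' ⊕ ipad = 48 36 36 36 36; K' ⊕ opad = 22 5c 5c 5c 5c.
m1: inner = H(48 36 36 36 36 ca dd bc) = 83; tag = H(22 5c 5c 5c 5c 83) = 15 ← matches
m2: inner = H(48 36 36 36 36 2e f4 35) = 77; tag = H(22 5c 5c 5c 5c 77) = 09
m3: inner = H(48 36 36 36 36 62 6e 4a) = 3a; tag = H(22 5c 5c 5c 5c 3a) = cc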